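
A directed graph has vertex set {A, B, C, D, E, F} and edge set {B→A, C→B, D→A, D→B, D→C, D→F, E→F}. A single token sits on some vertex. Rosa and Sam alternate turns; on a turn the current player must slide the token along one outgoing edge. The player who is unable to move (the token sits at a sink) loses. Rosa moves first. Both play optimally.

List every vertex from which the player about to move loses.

A, C, F

Label each position W (a win for the player to move) or L (a loss). A position with no legal move is L; any other position is W exactly when some move reaches an L, and L when every move reaches a W.
Every edge goes from a vertex to one that appears earlier in the order F, A, E, B, C, D, so processing vertices in that order labels each vertex after all of its successors.
F: no outgoing edge → L
A: no outgoing edge → L
E: W (go to F, an L position)
B: W (go to A, an L position)
C: L (sole option B(W) is W)
D: W (go to C, an L position)
Reading off the rows marked L gives the requested list; there are 3 such vertices.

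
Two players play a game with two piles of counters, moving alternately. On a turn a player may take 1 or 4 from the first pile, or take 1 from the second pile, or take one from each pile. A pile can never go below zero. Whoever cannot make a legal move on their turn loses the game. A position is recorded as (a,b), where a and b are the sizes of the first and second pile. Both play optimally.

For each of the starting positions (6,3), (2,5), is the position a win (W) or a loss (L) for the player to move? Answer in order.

Label each position W (a win for the player to move) or L (a loss). A position with no legal move is L; any other position is W exactly when some move reaches an L, and L when every move reaches a W.
No move ever increases a pile, so every position that can arise here has a ≤ 6 and b ≤ 5; it is enough to label the cells with 0 ≤ a ≤ 6 and 0 ≤ b ≤ 5.
Every move lowers a or b (never raises either), so fill the grid row by row in increasing a, and left to right within a row: each cell's successors are then already labelled.
      b=0  b=1  b=2  b=3  b=4  b=5
a=0:    L    W    L    W    L    W
a=1:    W    W    W    W    W    W
a=2:    L    W    L    W    L    W
a=3:    W    W    W    W    W    W
a=4:    W    L    W    L    W    L
a=5:    L    W    W    W    W    W
a=6:    W    W    W    L    W    L
Cells with no legal move (terminal, hence L): (0,0).
The remaining L cells, each justified by listing all of its moves:
(0,2): →(0,1)(W) only, which is W, so L
(0,4): →(0,3)(W) only, which is W, so L
(2,0): →(1,0)(W) only, which is W, so L
(2,2): →(1,2)(W), (2,1)(W), (1,1)(W) — all W, so L
(2,4): →(1,4)(W), (2,3)(W), (1,3)(W) — all W, so L
(4,1): →(3,1)(W), (0,1)(W), (4,0)(W), (3,0)(W) — all W, so L
(4,3): →(3,3)(W), (0,3)(W), (4,2)(W), (3,2)(W) — all W, so L
(4,5): →(3,5)(W), (0,5)(W), (4,4)(W), (3,4)(W) — all W, so L
(5,0): →(4,0)(W), (1,0)(W) — all W, so L
(6,3): →(5,3)(W), (2,3)(W), (6,2)(W), (5,2)(W) — all W, so L
(6,5): →(5,5)(W), (2,5)(W), (6,4)(W), (5,4)(W) — all W, so L
Every other cell has at least one move into one of the L cells above, so it is W.
(6,3): one of the L cells justified above, so L
(2,5): the move to (2,4) reaches an L cell, so W

(6,3): L, (2,5): W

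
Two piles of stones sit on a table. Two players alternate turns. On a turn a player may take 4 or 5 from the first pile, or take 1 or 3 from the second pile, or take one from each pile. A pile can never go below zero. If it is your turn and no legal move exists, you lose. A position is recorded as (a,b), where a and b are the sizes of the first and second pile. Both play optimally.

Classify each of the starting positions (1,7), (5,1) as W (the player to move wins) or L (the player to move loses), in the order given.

Compute win/loss labels from the base case upward. A position with no move is L. Any other position is W if it can reach an L in one move, else L.
No move ever increases a pile, so every position that can arise here has a ≤ 5 and b ≤ 7; it is enough to label the cells with 0 ≤ a ≤ 5 and 0 ≤ b ≤ 7.
Every move lowers a or b (never raises either), so fill the grid row by row in increasing a, and left to right within a row: each cell's successors are then already labelled.
      b=0  b=1  b=2  b=3  b=4  b=5  b=6  b=7
a=0:    L    W    L    W    L    W    L    W
a=1:    L    W    L    W    L    W    L    W
a=2:    L    W    L    W    L    W    L    W
a=3:    L    W    L    W    L    W    L    W
a=4:    W    W    W    W    W    W    W    W
a=5:    W    L    W    L    W    L    W    L
Cells with no legal move (terminal, hence L): (0,0), (1,0), (2,0), (3,0).
The remaining L cells, each justified by listing all of its moves:
(0,2): →(0,1)(W) only, which is W, so L
(0,4): →(0,3)(W), (0,1)(W) — all W, so L
(0,6): →(0,5)(W), (0,3)(W) — all W, so L
(1,2): →(1,1)(W), (0,1)(W) — all W, so L
(1,4): →(1,3)(W), (1,1)(W), (0,3)(W) — all W, so L
(1,6): →(1,5)(W), (1,3)(W), (0,5)(W) — all W, so L
(2,2): →(2,1)(W), (1,1)(W) — all W, so L
(2,4): →(2,3)(W), (2,1)(W), (1,3)(W) — all W, so L
(2,6): →(2,5)(W), (2,3)(W), (1,5)(W) — all W, so L
(3,2): →(3,1)(W), (2,1)(W) — all W, so L
(3,4): →(3,3)(W), (3,1)(W), (2,3)(W) — all W, so L
(3,6): →(3,5)(W), (3,3)(W), (2,5)(W) — all W, so L
(5,1): →(1,1)(W), (0,1)(W), (5,0)(W), (4,0)(W) — all W, so L
(5,3): →(1,3)(W), (0,3)(W), (5,2)(W), (5,0)(W), (4,2)(W) — all W, so L
(5,5): →(1,5)(W), (0,5)(W), (5,4)(W), (5,2)(W), (4,4)(W) — all W, so L
(5,7): →(1,7)(W), (0,7)(W), (5,6)(W), (5,4)(W), (4,6)(W) — all W, so L
Every other cell has at least one move into one of the L cells above, so it is W.
(1,7): the move to (1,6) reaches an L cell, so W
(5,1): one of the L cells justified above, so L

(1,7): W, (5,1): L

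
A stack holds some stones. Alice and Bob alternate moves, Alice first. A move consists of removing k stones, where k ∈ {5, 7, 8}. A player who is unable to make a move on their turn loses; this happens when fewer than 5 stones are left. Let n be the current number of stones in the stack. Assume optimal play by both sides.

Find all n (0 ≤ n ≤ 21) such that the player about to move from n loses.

Compute win/loss labels from the base case upward. A position with no move is L. Any other position is W if it can reach an L in one move, else L.
n=0: no move → L
n=1: no move → L
n=2: no move → L
n=3: no move → L
n=4: no move → L
n=5: W (go to 0, an L position)
n=6: W (go to 1, an L position)
n=7: W (go to 2, an L position)
n=8: W (go to 3, an L position)
n=9: W (go to 4, an L position)
n=10: W (go to 3, an L position)
n=11: W (go to 4, an L position)
n=12: W (go to 4, an L position)
n=13: L (options 8(W), 6(W), 5(W) are all W)
n=14: L (options 9(W), 7(W), 6(W) are all W)
n=15: L (options 10(W), 8(W), 7(W) are all W)
n=16: L (options 11(W), 9(W), 8(W) are all W)
n=17: L (options 12(W), 10(W), 9(W) are all W)
n=18: W (go to 13, an L position)
n=19: W (go to 14, an L position)
n=20: W (go to 15, an L position)
n=21: W (go to 16, an L position)
The losing starting values of n are exactly the entries labelled L in this table (10 of them).

0, 1, 2, 3, 4, 13, 14, 15, 16, 17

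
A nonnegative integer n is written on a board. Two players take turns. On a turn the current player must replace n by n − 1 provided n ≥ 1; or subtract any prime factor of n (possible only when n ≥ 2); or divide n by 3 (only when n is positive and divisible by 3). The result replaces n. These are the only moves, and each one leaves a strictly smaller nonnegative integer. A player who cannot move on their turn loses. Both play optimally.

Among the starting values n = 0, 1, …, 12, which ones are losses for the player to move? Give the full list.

0, 4, 8

Build the W/L table. Terminal = L. A non-terminal position is W if it has a move to some L; otherwise it is L.
n=0: no move → L
n=1: →0(L), so W
n=2: →0(L), so W
n=3: →0(L), so W
n=4: →2(W), 3(W) — all W, so L
n=5: →0(L), so W
n=6: →4(L), so W
n=7: →0(L), so W
n=8: →6(W), 7(W) — all W, so L
n=9: →8(L), so W
n=10: →8(L), so W
n=11: →0(L), so W
n=12: →4(L), so W
The losing starting values of n are exactly the entries labelled L in this table (3 of them).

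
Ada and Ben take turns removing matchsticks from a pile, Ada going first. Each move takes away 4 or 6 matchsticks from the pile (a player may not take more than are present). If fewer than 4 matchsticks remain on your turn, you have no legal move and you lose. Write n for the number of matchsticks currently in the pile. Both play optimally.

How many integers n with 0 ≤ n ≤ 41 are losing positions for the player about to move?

Build the W/L table. Terminal = L. A non-terminal position is W if it has a move to some L; otherwise it is L.
n=0: no move → L
n=1: no move → L
n=2: no move → L
n=3: no move → L
n=4: W (go to 0, an L position)
n=5: W (go to 1, an L position)
n=6: W (go to 2, an L position)
n=7: W (go to 3, an L position)
n=8: W (go to 2, an L position)
n=9: W (go to 3, an L position)
n=10: L (options 6(W), 4(W) are all W)
n=11: L (options 7(W), 5(W) are all W)
n=12: L (options 8(W), 6(W) are all W)
n=13: L (options 9(W), 7(W) are all W)
n=14: W (go to 10, an L position)
n=15: W (go to 11, an L position)
n=16: W (go to 12, an L position)
n=17: W (go to 13, an L position)
n=18: W (go to 12, an L position)
n=19: W (go to 13, an L position)
n=20: L (options 16(W), 14(W) are all W)
n=21: L (options 17(W), 15(W) are all W)
n=22: L (options 18(W), 16(W) are all W)
n=23: L (options 19(W), 17(W) are all W)
n=24: W (go to 20, an L position)
n=25: W (go to 21, an L position)
n=26: W (go to 22, an L position)
n=27: W (go to 23, an L position)
n=28: W (go to 22, an L position)
n=29: W (go to 23, an L position)
n=30: L (options 26(W), 24(W) are all W)
n=31: L (options 27(W), 25(W) are all W)
n=32: L (options 28(W), 26(W) are all W)
n=33: L (options 29(W), 27(W) are all W)
n=34: W (go to 30, an L position)
n=35: W (go to 31, an L position)
n=36: W (go to 32, an L position)
n=37: W (go to 33, an L position)
n=38: W (go to 32, an L position)
n=39: W (go to 33, an L position)
n=40: L (options 36(W), 34(W) are all W)
n=41: L (options 37(W), 35(W) are all W)
L entries with 0 ≤ n ≤ 41: n = 0, 1, 2, 3, 10, 11, 12, 13, 20, 21, 22, 23, 30, 31, 32, 33, 40, 41; that makes 18.

18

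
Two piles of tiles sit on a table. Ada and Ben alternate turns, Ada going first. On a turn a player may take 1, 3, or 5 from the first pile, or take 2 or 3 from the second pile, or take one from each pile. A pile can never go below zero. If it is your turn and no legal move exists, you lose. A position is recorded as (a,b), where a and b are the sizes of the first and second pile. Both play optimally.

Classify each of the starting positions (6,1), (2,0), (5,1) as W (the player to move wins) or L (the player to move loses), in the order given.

Label each position W (a win for the player to move) or L (a loss). A position with no legal move is L; any other position is W exactly when some move reaches an L, and L when every move reaches a W.
No move ever increases a pile, so every position that can arise here has a ≤ 6 and b ≤ 1; it is enough to label the cells with 0 ≤ a ≤ 6 and 0 ≤ b ≤ 1.
Every move lowers a or b (never raises either), so fill the grid row by row in increasing a, and left to right within a row: each cell's successors are then already labelled.
      b=0  b=1
a=0:    L    L
a=1:    W    W
a=2:    L    L
a=3:    W    W
a=4:    L    L
a=5:    W    W
a=6:    L    L
Cells with no legal move (terminal, hence L): (0,0), (0,1).
The remaining L cells, each justified by listing all of its moves:
(2,0): the only move is to (1,0)(W), a W ⇒ L
(2,1): moves to (1,1)(W), (1,0)(W); every one is W ⇒ L
(4,0): moves to (3,0)(W), (1,0)(W); every one is W ⇒ L
(4,1): moves to (3,1)(W), (1,1)(W), (3,0)(W); every one is W ⇒ L
(6,0): moves to (5,0)(W), (3,0)(W), (1,0)(W); every one is W ⇒ L
(6,1): moves to (5,1)(W), (3,1)(W), (1,1)(W), (5,0)(W); every one is W ⇒ L
Every other cell has at least one move into one of the L cells above, so it is W.
(6,1): one of the L cells justified above, so L
(2,0): one of the L cells justified above, so L
(5,1): the move to (4,1) reaches an L cell, so W

(6,1): L, (2,0): L, (5,1): W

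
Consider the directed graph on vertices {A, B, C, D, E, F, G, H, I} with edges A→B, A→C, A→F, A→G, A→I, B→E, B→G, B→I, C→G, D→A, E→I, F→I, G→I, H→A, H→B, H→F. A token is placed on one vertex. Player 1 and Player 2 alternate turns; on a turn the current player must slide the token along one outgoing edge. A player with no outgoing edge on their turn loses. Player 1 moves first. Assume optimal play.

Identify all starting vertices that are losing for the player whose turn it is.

C, D, H, I

Use the standard recursion: the mover loses at a terminal position; elsewhere, the mover wins exactly when some move hands the opponent an L position.
Every edge goes from a vertex to one that appears earlier in the order I, E, G, B, F, C, A, D, H, so processing vertices in that order labels each vertex after all of its successors.
I: no outgoing edge → L
E: can move to I, which is L ⇒ W
G: can move to I, which is L ⇒ W
B: can move to I, which is L ⇒ W
F: can move to I, which is L ⇒ W
C: the only move is to G(W), a W ⇒ L
A: can move to C, which is L ⇒ W
D: the only move is to A(W), a W ⇒ L
H: moves to A(W), F(W), B(W); every one is W ⇒ L
Reading off the rows marked L gives the requested list; there are 4 such vertices.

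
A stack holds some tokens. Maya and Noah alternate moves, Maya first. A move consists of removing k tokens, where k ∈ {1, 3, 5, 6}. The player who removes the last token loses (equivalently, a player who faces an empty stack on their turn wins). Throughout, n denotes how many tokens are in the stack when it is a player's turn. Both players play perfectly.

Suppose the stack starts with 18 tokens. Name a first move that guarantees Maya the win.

Use the standard recursion: the mover wins at a terminal position; elsewhere, the mover wins exactly when some move hands the opponent an L position.
n=0: no move; the opponent has just taken the last token and therefore loses → W
n=1: the only move is to 0(W), a W ⇒ L
n=2: can move to 1, which is L ⇒ W
n=3: moves to 2(W), 0(W); every one is W ⇒ L
n=4: can move to 3, which is L ⇒ W
n=5: moves to 4(W), 2(W), 0(W); every one is W ⇒ L
n=6: can move to 5, which is L ⇒ W
n=7: can move to 1, which is L ⇒ W
n=8: can move to 5, which is L ⇒ W
n=9: can move to 3, which is L ⇒ W
n=10: can move to 5, which is L ⇒ W
n=11: can move to 5, which is L ⇒ W
n=12: moves to 11(W), 9(W), 7(W), 6(W); every one is W ⇒ L
n=13: can move to 12, which is L ⇒ W
n=14: moves to 13(W), 11(W), 9(W), 8(W); every one is W ⇒ L
n=15: can move to 14, which is L ⇒ W
n=16: moves to 15(W), 13(W), 11(W), 10(W); every one is W ⇒ L
n=17: can move to 16, which is L ⇒ W
n=18: can move to 12, which is L ⇒ W
From 18, the L positions reachable in one move are: 12.

Remove 6, leaving 12.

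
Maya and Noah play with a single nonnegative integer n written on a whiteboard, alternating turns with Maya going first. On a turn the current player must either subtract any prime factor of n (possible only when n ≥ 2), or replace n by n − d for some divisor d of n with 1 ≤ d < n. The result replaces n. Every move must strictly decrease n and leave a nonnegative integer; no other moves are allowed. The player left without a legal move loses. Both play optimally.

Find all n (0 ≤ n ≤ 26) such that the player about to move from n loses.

0, 1, 4, 9, 14, 20, 26

Compute win/loss labels from the base case upward. A position with no move is L. Any other position is W if it can reach an L in one move, else L.
n=0: no move → L
n=1: no move → L
n=2: reaches L-position 0 → W
n=3: reaches L-position 0 → W
n=4: only reaches 2(W), 3(W), all W → L
n=5: reaches L-position 0 → W
n=6: reaches L-position 4 → W
n=7: reaches L-position 0 → W
n=8: reaches L-position 4 → W
n=9: only reaches 6(W), 8(W), all W → L
n=10: reaches L-position 9 → W
n=11: reaches L-position 0 → W
n=12: reaches L-position 9 → W
n=13: reaches L-position 0 → W
n=14: only reaches 7(W), 12(W), 13(W), all W → L
n=15: reaches L-position 14 → W
n=16: reaches L-position 14 → W
n=17: reaches L-position 0 → W
n=18: reaches L-position 9 → W
n=19: reaches L-position 0 → W
n=20: only reaches 10(W), 15(W), 16(W), 18(W), 19(W), all W → L
n=21: reaches L-position 14 → W
n=22: reaches L-position 20 → W
n=23: reaches L-position 0 → W
n=24: reaches L-position 20 → W
n=25: reaches L-position 20 → W
n=26: only reaches 13(W), 24(W), 25(W), all W → L
The losing starting values of n are exactly the entries labelled L in this table (7 of them).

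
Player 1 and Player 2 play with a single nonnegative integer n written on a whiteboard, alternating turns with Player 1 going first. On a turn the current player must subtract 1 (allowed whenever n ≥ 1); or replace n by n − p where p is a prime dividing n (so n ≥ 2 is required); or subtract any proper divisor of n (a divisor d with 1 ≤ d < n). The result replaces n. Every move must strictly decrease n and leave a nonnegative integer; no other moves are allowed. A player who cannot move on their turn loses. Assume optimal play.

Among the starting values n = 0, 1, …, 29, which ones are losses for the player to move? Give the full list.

0, 4, 9, 14, 20, 26

Positions with no move are L. A position that does have a move is losing for the player to move precisely when every available move leads to a winning position for the opponent. Fill in the labels:
n=0: no move → L
n=1: W (go to 0, an L position)
n=2: W (go to 0, an L position)
n=3: W (go to 0, an L position)
n=4: L (options 2(W), 3(W) are all W)
n=5: W (go to 0, an L position)
n=6: W (go to 4, an L position)
n=7: W (go to 0, an L position)
n=8: W (go to 4, an L position)
n=9: L (options 6(W), 8(W) are all W)
n=10: W (go to 9, an L position)
n=11: W (go to 0, an L position)
n=12: W (go to 9, an L position)
n=13: W (go to 0, an L position)
n=14: L (options 7(W), 12(W), 13(W) are all W)
n=15: W (go to 14, an L position)
n=16: W (go to 14, an L position)
n=17: W (go to 0, an L position)
n=18: W (go to 9, an L position)
n=19: W (go to 0, an L position)
n=20: L (options 10(W), 15(W), 16(W), 18(W), 19(W) are all W)
n=21: W (go to 14, an L position)
n=22: W (go to 20, an L position)
n=23: W (go to 0, an L position)
n=24: W (go to 20, an L position)
n=25: W (go to 20, an L position)
n=26: L (options 13(W), 24(W), 25(W) are all W)
n=27: W (go to 26, an L position)
n=28: W (go to 14, an L position)
n=29: W (go to 0, an L position)
Reading off the rows marked L gives the requested list; there are 6 such values of n.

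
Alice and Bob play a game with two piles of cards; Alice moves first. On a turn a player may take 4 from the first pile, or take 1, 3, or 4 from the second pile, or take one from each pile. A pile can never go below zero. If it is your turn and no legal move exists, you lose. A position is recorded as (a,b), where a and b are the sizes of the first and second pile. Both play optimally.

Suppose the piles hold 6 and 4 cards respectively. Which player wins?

Work bottom-up. With no move the player to move loses. Otherwise the position is W if at least one move leads to an L position for the opponent, and L if every move leads to a W.
No move ever increases a pile, so every position that can arise here has a ≤ 6 and b ≤ 4; it is enough to label the cells with 0 ≤ a ≤ 6 and 0 ≤ b ≤ 4.
Every move lowers a or b (never raises either), so fill the grid row by row in increasing a, and left to right within a row: each cell's successors are then already labelled.
      b=0  b=1  b=2  b=3  b=4
a=0:    L    W    L    W    W
a=1:    L    W    L    W    W
a=2:    L    W    L    W    W
a=3:    L    W    L    W    W
a=4:    W    W    W    W    L
a=5:    W    L    W    L    W
a=6:    W    L    W    L    W
Cells with no legal move (terminal, hence L): (0,0), (1,0), (2,0), (3,0).
The remaining L cells, each justified by listing all of its moves:
(0,2): only reaches (0,1)(W), which is W → L
(1,2): only reaches (1,1)(W), (0,1)(W), all W → L
(2,2): only reaches (2,1)(W), (1,1)(W), all W → L
(3,2): only reaches (3,1)(W), (2,1)(W), all W → L
(4,4): only reaches (0,4)(W), (4,3)(W), (4,1)(W), (4,0)(W), (3,3)(W), all W → L
(5,1): only reaches (1,1)(W), (5,0)(W), (4,0)(W), all W → L
(5,3): only reaches (1,3)(W), (5,2)(W), (5,0)(W), (4,2)(W), all W → L
(6,1): only reaches (2,1)(W), (6,0)(W), (5,0)(W), all W → L
(6,3): only reaches (2,3)(W), (6,2)(W), (6,0)(W), (5,2)(W), all W → L
Every other cell has at least one move into one of the L cells above, so it is W.
From (6,4) Alice can move to (6,3), reaching an L position.

Alice wins.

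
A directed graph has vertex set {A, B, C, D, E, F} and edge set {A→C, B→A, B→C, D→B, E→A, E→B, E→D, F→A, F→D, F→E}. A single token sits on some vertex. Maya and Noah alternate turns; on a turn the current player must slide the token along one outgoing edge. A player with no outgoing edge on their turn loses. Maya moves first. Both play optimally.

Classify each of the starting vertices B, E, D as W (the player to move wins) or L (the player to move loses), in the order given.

Label each position W (a win for the player to move) or L (a loss). A position with no legal move is L; any other position is W exactly when some move reaches an L, and L when every move reaches a W.
Every edge goes from a vertex to one that appears earlier in the order C, A, B, D, E, F, so processing vertices in that order labels each vertex after all of its successors.
C: no outgoing edge → L
A: →C(L), so W
B: →C(L), so W
D: →B(W) only, which is W, so L
E: →D(L), so W
F: →D(L), so W

B: W, E: W, D: L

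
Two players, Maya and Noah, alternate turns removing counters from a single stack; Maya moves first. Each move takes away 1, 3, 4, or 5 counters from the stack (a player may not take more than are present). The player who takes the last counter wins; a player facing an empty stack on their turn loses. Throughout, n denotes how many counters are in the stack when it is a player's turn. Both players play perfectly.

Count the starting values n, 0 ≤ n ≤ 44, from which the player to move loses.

Use the standard recursion: the mover loses at a terminal position; elsewhere, the mover wins exactly when some move hands the opponent an L position.
n=0: no move → L
n=1: →0(L), so W
n=2: →1(W) only, which is W, so L
n=3: →2(L), so W
n=4: →0(L), so W
n=5: →2(L), so W
n=6: →2(L), so W
n=7: →2(L), so W
n=8: →7(W), 5(W), 4(W), 3(W) — all W, so L
n=9: →8(L), so W
n=10: →9(W), 7(W), 6(W), 5(W) — all W, so L
n=11: →10(L), so W
n=12: →8(L), so W
n=13: →10(L), so W
n=14: →10(L), so W
n=15: →10(L), so W
n=16: →15(W), 13(W), 12(W), 11(W) — all W, so L
n=17: →16(L), so W
n=18: →17(W), 15(W), 14(W), 13(W) — all W, so L
n=19: →18(L), so W
n=20: →16(L), so W
n=21: →18(L), so W
n=22: →18(L), so W
n=23: →18(L), so W
n=24: →23(W), 21(W), 20(W), 19(W) — all W, so L
n=25: →24(L), so W
n=26: →25(W), 23(W), 22(W), 21(W) — all W, so L
n=27: →26(L), so W
n=28: →24(L), so W
n=29: →26(L), so W
n=30: →26(L), so W
n=31: →26(L), so W
n=32: →31(W), 29(W), 28(W), 27(W) — all W, so L
n=33: →32(L), so W
n=34: →33(W), 31(W), 30(W), 29(W) — all W, so L
n=35: →34(L), so W
n=36: →32(L), so W
n=37: →34(L), so W
n=38: →34(L), so W
n=39: →34(L), so W
n=40: →39(W), 37(W), 36(W), 35(W) — all W, so L
n=41: →40(L), so W
n=42: →41(W), 39(W), 38(W), 37(W) — all W, so L
n=43: →42(L), so W
n=44: →40(L), so W
L entries with 0 ≤ n ≤ 44: n = 0, 2, 8, 10, 16, 18, 24, 26, 32, 34, 40, 42; that makes 12.

12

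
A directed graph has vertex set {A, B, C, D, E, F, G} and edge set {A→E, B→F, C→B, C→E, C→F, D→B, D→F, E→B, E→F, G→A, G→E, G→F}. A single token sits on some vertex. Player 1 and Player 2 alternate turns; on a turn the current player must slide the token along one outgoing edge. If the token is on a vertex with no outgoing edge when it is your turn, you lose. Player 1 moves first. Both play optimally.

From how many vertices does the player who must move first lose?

Compute win/loss labels from the base case upward. A position with no move is L. Any other position is W if it can reach an L in one move, else L.
Every edge goes from a vertex to one that appears earlier in the order F, B, E, D, C, A, G, so processing vertices in that order labels each vertex after all of its successors.
F: no outgoing edge → L
B: W (go to F, an L position)
E: W (go to F, an L position)
D: W (go to F, an L position)
C: W (go to F, an L position)
A: L (sole option E(W) is W)
G: W (go to A, an L position)
The L vertices are A, F; that is 2 in all.

2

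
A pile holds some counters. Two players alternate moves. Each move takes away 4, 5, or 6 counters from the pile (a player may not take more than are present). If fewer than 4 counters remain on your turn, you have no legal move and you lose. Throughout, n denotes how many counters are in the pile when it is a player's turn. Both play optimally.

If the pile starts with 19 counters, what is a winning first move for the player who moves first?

Remove 6, leaving 13.

Work bottom-up. With no move the player to move loses. Otherwise the position is W if at least one move leads to an L position for the opponent, and L if every move leads to a W.
n=0: no move → L
n=1: no move → L
n=2: no move → L
n=3: no move → L
n=4: reaches L-position 0 → W
n=5: reaches L-position 1 → W
n=6: reaches L-position 2 → W
n=7: reaches L-position 3 → W
n=8: reaches L-position 3 → W
n=9: reaches L-position 3 → W
n=10: only reaches 6(W), 5(W), 4(W), all W → L
n=11: only reaches 7(W), 6(W), 5(W), all W → L
n=12: only reaches 8(W), 7(W), 6(W), all W → L
n=13: only reaches 9(W), 8(W), 7(W), all W → L
n=14: reaches L-position 10 → W
n=15: reaches L-position 11 → W
n=16: reaches L-position 12 → W
n=17: reaches L-position 13 → W
n=18: reaches L-position 13 → W
n=19: reaches L-position 13 → W
From 19, the L positions reachable in one move are: 13.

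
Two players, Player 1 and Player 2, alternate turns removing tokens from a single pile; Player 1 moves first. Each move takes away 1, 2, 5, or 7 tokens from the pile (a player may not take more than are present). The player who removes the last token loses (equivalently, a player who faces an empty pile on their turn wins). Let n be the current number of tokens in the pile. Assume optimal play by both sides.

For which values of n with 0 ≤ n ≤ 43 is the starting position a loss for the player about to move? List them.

Positions with no move are W. A position that does have a move is losing for the player to move precisely when every available move leads to a winning position for the opponent. Fill in the labels:
n=0: no move; the opponent has just taken the last token and therefore loses → W
n=1: →0(W) only, which is W, so L
n=2: →1(L), so W
n=3: →1(L), so W
n=4: →3(W), 2(W) — all W, so L
n=5: →4(L), so W
n=6: →4(L), so W
n=7: →6(W), 5(W), 2(W), 0(W) — all W, so L
n=8: →7(L), so W
n=9: →7(L), so W
n=10: →9(W), 8(W), 5(W), 3(W) — all W, so L
n=11: →10(L), so W
n=12: →10(L), so W
n=13: →12(W), 11(W), 8(W), 6(W) — all W, so L
n=14: →13(L), so W
n=15: →13(L), so W
n=16: →15(W), 14(W), 11(W), 9(W) — all W, so L
n=17: →16(L), so W
n=18: →16(L), so W
n=19: →18(W), 17(W), 14(W), 12(W) — all W, so L
n=20: →19(L), so W
n=21: →19(L), so W
n=22: →21(W), 20(W), 17(W), 15(W) — all W, so L
n=23: →22(L), so W
n=24: →22(L), so W
n=25: →24(W), 23(W), 20(W), 18(W) — all W, so L
n=26: →25(L), so W
n=27: →25(L), so W
n=28: →27(W), 26(W), 23(W), 21(W) — all W, so L
n=29: →28(L), so W
n=30: →28(L), so W
n=31: →30(W), 29(W), 26(W), 24(W) — all W, so L
n=32: →31(L), so W
n=33: →31(L), so W
n=34: →33(W), 32(W), 29(W), 27(W) — all W, so L
n=35: →34(L), so W
n=36: →34(L), so W
n=37: →36(W), 35(W), 32(W), 30(W) — all W, so L
n=38: →37(L), so W
n=39: →37(L), so W
n=40: →39(W), 38(W), 35(W), 33(W) — all W, so L
n=41: →40(L), so W
n=42: →40(L), so W
n=43: →42(W), 41(W), 38(W), 36(W) — all W, so L
Reading off the rows marked L gives the requested list; there are 15 such values of n.

1, 4, 7, 10, 13, 16, 19, 22, 25, 28, 31, 34, 37, 40, 43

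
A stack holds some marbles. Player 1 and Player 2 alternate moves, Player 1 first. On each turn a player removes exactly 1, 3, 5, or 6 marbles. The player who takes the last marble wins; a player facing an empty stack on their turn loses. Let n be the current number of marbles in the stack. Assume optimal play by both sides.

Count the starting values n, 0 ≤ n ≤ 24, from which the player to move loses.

8

Positions with no move are L. A position that does have a move is losing for the player to move precisely when every available move leads to a winning position for the opponent. Fill in the labels:
n=0: no move → L
n=1: reaches L-position 0 → W
n=2: only reaches 1(W), which is W → L
n=3: reaches L-position 2 → W
n=4: only reaches 3(W), 1(W), all W → L
n=5: reaches L-position 4 → W
n=6: reaches L-position 0 → W
n=7: reaches L-position 4 → W
n=8: reaches L-position 2 → W
n=9: reaches L-position 4 → W
n=10: reaches L-position 4 → W
n=11: only reaches 10(W), 8(W), 6(W), 5(W), all W → L
n=12: reaches L-position 11 → W
n=13: only reaches 12(W), 10(W), 8(W), 7(W), all W → L
n=14: reaches L-position 13 → W
n=15: only reaches 14(W), 12(W), 10(W), 9(W), all W → L
n=16: reaches L-position 15 → W
n=17: reaches L-position 11 → W
n=18: reaches L-position 15 → W
n=19: reaches L-position 13 → W
n=20: reaches L-position 15 → W
n=21: reaches L-position 15 → W
n=22: only reaches 21(W), 19(W), 17(W), 16(W), all W → L
n=23: reaches L-position 22 → W
n=24: only reaches 23(W), 21(W), 19(W), 18(W), all W → L
L entries with 0 ≤ n ≤ 24: n = 0, 2, 4, 11, 13, 15, 22, 24; that makes 8.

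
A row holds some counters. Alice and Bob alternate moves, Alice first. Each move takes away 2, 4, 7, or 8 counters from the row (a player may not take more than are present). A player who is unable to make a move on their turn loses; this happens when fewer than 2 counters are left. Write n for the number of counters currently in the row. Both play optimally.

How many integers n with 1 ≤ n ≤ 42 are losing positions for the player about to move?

Use the standard recursion: the mover loses at a terminal position; elsewhere, the mover wins exactly when some move hands the opponent an L position.
n=0: no move → L
n=1: no move → L
n=2: →0(L), so W
n=3: →1(L), so W
n=4: →0(L), so W
n=5: →1(L), so W
n=6: →4(W), 2(W) — all W, so L
n=7: →0(L), so W
n=8: →6(L), so W
n=9: →1(L), so W
n=10: →6(L), so W
n=11: →9(W), 7(W), 4(W), 3(W) — all W, so L
n=12: →10(W), 8(W), 5(W), 4(W) — all W, so L
n=13: →11(L), so W
n=14: →12(L), so W
n=15: →11(L), so W
n=16: →12(L), so W
n=17: →15(W), 13(W), 10(W), 9(W) — all W, so L
n=18: →11(L), so W
n=19: →17(L), so W
n=20: →12(L), so W
n=21: →17(L), so W
n=22: →20(W), 18(W), 15(W), 14(W) — all W, so L
n=23: →21(W), 19(W), 16(W), 15(W) — all W, so L
n=24: →22(L), so W
n=25: →23(L), so W
n=26: →22(L), so W
n=27: →23(L), so W
n=28: →26(W), 24(W), 21(W), 20(W) — all W, so L
n=29: →22(L), so W
n=30: →28(L), so W
n=31: →23(L), so W
n=32: →28(L), so W
n=33: →31(W), 29(W), 26(W), 25(W) — all W, so L
n=34: →32(W), 30(W), 27(W), 26(W) — all W, so L
n=35: →33(L), so W
n=36: →34(L), so W
n=37: →33(L), so W
n=38: →34(L), so W
n=39: →37(W), 35(W), 32(W), 31(W) — all W, so L
n=40: →33(L), so W
n=41: →39(L), so W
n=42: →34(L), so W
L entries with 1 ≤ n ≤ 42 (n=0 is outside the asked range and is not counted): n = 1, 6, 11, 12, 17, 22, 23, 28, 33, 34, 39; that makes 11.

11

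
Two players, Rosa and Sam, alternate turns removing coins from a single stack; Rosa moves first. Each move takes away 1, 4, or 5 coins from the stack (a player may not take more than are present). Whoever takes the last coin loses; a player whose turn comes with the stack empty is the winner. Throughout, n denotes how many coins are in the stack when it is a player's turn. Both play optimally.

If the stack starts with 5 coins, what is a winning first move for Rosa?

Remove 4, leaving 1.

Positions with no move are W. A position that does have a move is losing for the player to move precisely when every available move leads to a winning position for the opponent. Fill in the labels:
n=0: no move; the opponent has just taken the last coin and therefore loses → W
n=1: L (sole option 0(W) is W)
n=2: W (go to 1, an L position)
n=3: L (sole option 2(W) is W)
n=4: W (go to 3, an L position)
n=5: W (go to 1, an L position)
From 5, the L positions reachable in one move are: 1.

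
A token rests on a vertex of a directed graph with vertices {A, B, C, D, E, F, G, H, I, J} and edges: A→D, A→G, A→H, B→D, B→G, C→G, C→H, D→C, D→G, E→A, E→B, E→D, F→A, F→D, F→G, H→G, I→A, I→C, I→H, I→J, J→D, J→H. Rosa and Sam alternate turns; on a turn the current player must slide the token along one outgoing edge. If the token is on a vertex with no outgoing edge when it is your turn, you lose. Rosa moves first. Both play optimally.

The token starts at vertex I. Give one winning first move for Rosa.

Move to J.

Compute win/loss labels from the base case upward. A position with no move is L. Any other position is W if it can reach an L in one move, else L.
Every edge goes from a vertex to one that appears earlier in the order G, H, C, D, B, A, E, J, F, I, so processing vertices in that order labels each vertex after all of its successors.
G: no outgoing edge → L
H: can move to G, which is L ⇒ W
C: can move to G, which is L ⇒ W
D: can move to G, which is L ⇒ W
B: can move to G, which is L ⇒ W
A: can move to G, which is L ⇒ W
E: moves to A(W), B(W), D(W); every one is W ⇒ L
J: moves to D(W), H(W); every one is W ⇒ L
F: can move to G, which is L ⇒ W
I: can move to J, which is L ⇒ W
From I, the L positions reachable in one move are: J.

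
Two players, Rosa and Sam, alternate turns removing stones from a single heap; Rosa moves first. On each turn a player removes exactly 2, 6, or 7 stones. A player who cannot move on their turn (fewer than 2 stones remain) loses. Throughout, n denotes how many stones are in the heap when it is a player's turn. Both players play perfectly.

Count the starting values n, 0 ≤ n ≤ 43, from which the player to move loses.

Label each position W (a win for the player to move) or L (a loss). A position with no legal move is L; any other position is W exactly when some move reaches an L, and L when every move reaches a W.
n=0: no move → L
n=1: no move → L
n=2: W (go to 0, an L position)
n=3: W (go to 1, an L position)
n=4: L (sole option 2(W) is W)
n=5: L (sole option 3(W) is W)
n=6: W (go to 4, an L position)
n=7: W (go to 5, an L position)
n=8: W (go to 1, an L position)
n=9: L (options 7(W), 3(W), 2(W) are all W)
n=10: W (go to 4, an L position)
n=11: W (go to 9, an L position)
n=12: W (go to 5, an L position)
n=13: L (options 11(W), 7(W), 6(W) are all W)
n=14: L (options 12(W), 8(W), 7(W) are all W)
n=15: W (go to 13, an L position)
n=16: W (go to 14, an L position)
n=17: L (options 15(W), 11(W), 10(W) are all W)
n=18: L (options 16(W), 12(W), 11(W) are all W)
n=19: W (go to 17, an L position)
n=20: W (go to 18, an L position)
n=21: W (go to 14, an L position)
n=22: L (options 20(W), 16(W), 15(W) are all W)
n=23: W (go to 17, an L position)
n=24: W (go to 22, an L position)
n=25: W (go to 18, an L position)
n=26: L (options 24(W), 20(W), 19(W) are all W)
n=27: L (options 25(W), 21(W), 20(W) are all W)
n=28: W (go to 26, an L position)
n=29: W (go to 27, an L position)
n=30: L (options 28(W), 24(W), 23(W) are all W)
n=31: L (options 29(W), 25(W), 24(W) are all W)
n=32: W (go to 30, an L position)
n=33: W (go to 31, an L position)
n=34: W (go to 27, an L position)
n=35: L (options 33(W), 29(W), 28(W) are all W)
n=36: W (go to 30, an L position)
n=37: W (go to 35, an L position)
n=38: W (go to 31, an L position)
n=39: L (options 37(W), 33(W), 32(W) are all W)
n=40: L (options 38(W), 34(W), 33(W) are all W)
n=41: W (go to 39, an L position)
n=42: W (go to 40, an L position)
n=43: L (options 41(W), 37(W), 36(W) are all W)
L entries with 0 ≤ n ≤ 43: n = 0, 1, 4, 5, 9, 13, 14, 17, 18, 22, 26, 27, 30, 31, 35, 39, 40, 43; that makes 18.

18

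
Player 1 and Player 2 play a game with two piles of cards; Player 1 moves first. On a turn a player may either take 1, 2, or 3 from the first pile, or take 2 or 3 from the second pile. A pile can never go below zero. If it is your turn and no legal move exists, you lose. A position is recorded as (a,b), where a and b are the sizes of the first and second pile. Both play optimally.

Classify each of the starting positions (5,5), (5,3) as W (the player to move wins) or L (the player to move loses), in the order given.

Build the W/L table. Terminal = L. A non-terminal position is W if it has a move to some L; otherwise it is L.
No move ever increases a pile, so every position that can arise here has a ≤ 5 and b ≤ 5; it is enough to label the cells with 0 ≤ a ≤ 5 and 0 ≤ b ≤ 5.
Every move lowers a or b (never raises either), so fill the grid row by row in increasing a, and left to right within a row: each cell's successors are then already labelled.
      b=0  b=1  b=2  b=3  b=4  b=5
a=0:    L    L    W    W    W    L
a=1:    W    W    L    L    W    W
a=2:    W    W    W    W    L    W
a=3:    W    W    W    W    W    W
a=4:    L    L    W    W    W    L
a=5:    W    W    L    L    W    W
Cells with no legal move (terminal, hence L): (0,0), (0,1).
The remaining L cells, each justified by listing all of its moves:
(0,5): moves to (0,3)(W), (0,2)(W); every one is W ⇒ L
(1,2): moves to (0,2)(W), (1,0)(W); every one is W ⇒ L
(1,3): moves to (0,3)(W), (1,1)(W), (1,0)(W); every one is W ⇒ L
(2,4): moves to (1,4)(W), (0,4)(W), (2,2)(W), (2,1)(W); every one is W ⇒ L
(4,0): moves to (3,0)(W), (2,0)(W), (1,0)(W); every one is W ⇒ L
(4,1): moves to (3,1)(W), (2,1)(W), (1,1)(W); every one is W ⇒ L
(4,5): moves to (3,5)(W), (2,5)(W), (1,5)(W), (4,3)(W), (4,2)(W); every one is W ⇒ L
(5,2): moves to (4,2)(W), (3,2)(W), (2,2)(W), (5,0)(W); every one is W ⇒ L
(5,3): moves to (4,3)(W), (3,3)(W), (2,3)(W), (5,1)(W), (5,0)(W); every one is W ⇒ L
Every other cell has at least one move into one of the L cells above, so it is W.
(5,5): the move to (4,5) reaches an L cell, so W
(5,3): one of the L cells justified above, so L

(5,5): W, (5,3): L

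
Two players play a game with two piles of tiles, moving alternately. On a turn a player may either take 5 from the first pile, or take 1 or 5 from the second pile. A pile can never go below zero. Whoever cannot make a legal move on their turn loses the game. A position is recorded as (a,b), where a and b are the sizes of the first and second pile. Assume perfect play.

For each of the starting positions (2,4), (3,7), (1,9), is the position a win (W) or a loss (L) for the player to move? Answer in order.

Work bottom-up. With no move the player to move loses. Otherwise the position is W if at least one move leads to an L position for the opponent, and L if every move leads to a W.
No move ever increases a pile, so every position that can arise here has a ≤ 3 and b ≤ 9; it is enough to label the cells with 0 ≤ a ≤ 3 and 0 ≤ b ≤ 9.
Every move lowers a or b (never raises either), so fill the grid row by row in increasing a, and left to right within a row: each cell's successors are then already labelled.
      b=0  b=1  b=2  b=3  b=4  b=5  b=6  b=7  b=8  b=9
a=0:    L    W    L    W    L    W    L    W    L    W
a=1:    L    W    L    W    L    W    L    W    L    W
a=2:    L    W    L    W    L    W    L    W    L    W
a=3:    L    W    L    W    L    W    L    W    L    W
Cells with no legal move (terminal, hence L): (0,0), (1,0), (2,0), (3,0).
The remaining L cells, each justified by listing all of its moves:
(0,2): →(0,1)(W) only, which is W, so L
(0,4): →(0,3)(W) only, which is W, so L
(0,6): →(0,5)(W), (0,1)(W) — all W, so L
(0,8): →(0,7)(W), (0,3)(W) — all W, so L
(1,2): →(1,1)(W) only, which is W, so L
(1,4): →(1,3)(W) only, which is W, so L
(1,6): →(1,5)(W), (1,1)(W) — all W, so L
(1,8): →(1,7)(W), (1,3)(W) — all W, so L
(2,2): →(2,1)(W) only, which is W, so L
(2,4): →(2,3)(W) only, which is W, so L
(2,6): →(2,5)(W), (2,1)(W) — all W, so L
(2,8): →(2,7)(W), (2,3)(W) — all W, so L
(3,2): →(3,1)(W) only, which is W, so L
(3,4): →(3,3)(W) only, which is W, so L
(3,6): →(3,5)(W), (3,1)(W) — all W, so L
(3,8): →(3,7)(W), (3,3)(W) — all W, so L
Every other cell has at least one move into one of the L cells above, so it is W.
(2,4): one of the L cells justified above, so L
(3,7): the move to (3,6) reaches an L cell, so W
(1,9): the move to (1,8) reaches an L cell, so W

(2,4): L, (3,7): W, (1,9): W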